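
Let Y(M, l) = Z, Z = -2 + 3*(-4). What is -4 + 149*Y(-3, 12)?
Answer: -2090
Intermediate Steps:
Z = -14 (Z = -2 - 12 = -14)
Y(M, l) = -14
-4 + 149*Y(-3, 12) = -4 + 149*(-14) = -4 - 2086 = -2090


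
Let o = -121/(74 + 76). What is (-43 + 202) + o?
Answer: 23729/150 ≈ 158.19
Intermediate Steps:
o = -121/150 ≈ -0.80667
(-43 + 202) + o = (-43 + 202) - 121/150 = 159 - 121/150 = 23729/150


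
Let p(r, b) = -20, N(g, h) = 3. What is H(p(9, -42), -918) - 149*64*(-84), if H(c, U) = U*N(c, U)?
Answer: 798270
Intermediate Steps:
H(c, U) = 3*U (H(c, U) = U*3 = 3*U)
H(p(9, -42), -918) - 149*64*(-84) = 3*(-918) - 149*64*(-84) = -2754 - 9536*(-84) = -2754 - 1*(-801024) = -2754 + 801024 = 798270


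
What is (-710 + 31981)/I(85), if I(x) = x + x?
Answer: 31271/170 ≈ 183.95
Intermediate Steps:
I(x) = 2*x
(-710 + 31981)/I(85) = (-710 + 31981)/((2*85)) = 31271/170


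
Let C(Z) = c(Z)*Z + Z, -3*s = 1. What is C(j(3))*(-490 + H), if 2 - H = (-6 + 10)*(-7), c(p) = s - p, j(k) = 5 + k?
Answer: 80960/3 ≈ 26987.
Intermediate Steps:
s = -⅓ (s = -⅓*1 = -⅓ ≈ -0.33333)
c(p) = -⅓ - p
H = 30 (H = 2 - (-6 + 10)*(-7) = 2 - 4*(-7) = 2 - 1*(-28) = 2 + 28 = 30)
C(Z) = Z + Z*(-⅓ - Z) (C(Z) = (-⅓ - Z)*Z + Z = Z*(-⅓ - Z) + Z = Z + Z*(-⅓ - Z))
C(j(3))*(-490 + H) = ((5 + 3)*(2 - 3*(5 + 3))/3)*(-490 + 30) = ((⅓)*8*(2 - 3*8))*(-460) = ((⅓)*8*(2 - 24))*(-460) = ((⅓)*8*(-22))*(-460) = -176/3*(-460) = 80960/3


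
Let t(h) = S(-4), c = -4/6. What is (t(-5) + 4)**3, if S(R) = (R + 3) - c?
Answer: 1331/27 ≈ 49.296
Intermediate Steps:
c = -2/3 (c = -4*1/6 = -2/3 ≈ -0.66667)
S(R) = 11/3 + R (S(R) = (R + 3) - 1*(-2/3) = (3 + R) + 2/3 = 11/3 + R)
t(h) = -1/3 (t(h) = 11/3 - 4 = -1/3)
(t(-5) + 4)**3 = (-1/3 + 4)**3 = (11/3)**3 = 1331/27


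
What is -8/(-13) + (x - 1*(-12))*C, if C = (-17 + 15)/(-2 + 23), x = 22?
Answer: -716/273 ≈ -2.6227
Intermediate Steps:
C = -2/21 ≈ -0.095238
-8/(-13) + (x - 1*(-12))*C = -8/(-13) + (22 - 1*(-12))*(-2/21) = -8*(-1/13) + (22 + 12)*(-2/21) = 8/13 + 34*(-2/21) = 8/13 - 68/21 = -716/273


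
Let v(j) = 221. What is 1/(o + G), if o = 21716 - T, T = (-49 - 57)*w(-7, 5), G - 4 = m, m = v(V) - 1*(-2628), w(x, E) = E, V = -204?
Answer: 1/25099 ≈ 3.9842e-5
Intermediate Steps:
m = 2849 (m = 221 - 1*(-2628) = 221 + 2628 = 2849)
G = 2853 (G = 4 + 2849 = 2853)
T = -530 (T = (-49 - 57)*5 = -106*5 = -530)
o = 22246 (o = 21716 - 1*(-530) = 21716 + 530 = 22246)
1/(o + G) = 1/(22246 + 2853) = 1/25099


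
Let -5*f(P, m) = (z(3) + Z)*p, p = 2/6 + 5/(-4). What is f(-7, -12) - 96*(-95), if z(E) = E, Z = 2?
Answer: 109451/12 ≈ 9120.9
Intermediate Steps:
p = -11/12 (p = 2*(1/6) + 5*(-1/4) = 1/3 - 5/4 = -11/12 ≈ -0.91667)
f(P, m) = 11/12 (f(P, m) = -(3 + 2)*(-11)/(5*12) = -(-11)/12 = -1/5*(-55/12) = 11/12)
f(-7, -12) - 96*(-95) = 11/12 - 96*(-95) = 11/12 + 9120 = 109451/12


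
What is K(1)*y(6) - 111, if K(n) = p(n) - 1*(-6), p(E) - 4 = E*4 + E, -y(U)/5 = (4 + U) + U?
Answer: -1311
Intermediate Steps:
y(U) = -20 - 10*U (y(U) = -5*((4 + U) + U) = -5*(4 + 2*U) = -20 - 10*U)
p(E) = 4 + 5*E (p(E) = 4 + (E*4 + E) = 4 + (4*E + E) = 4 + 5*E)
K(n) = 10 + 5*n (K(n) = (4 + 5*n) - 1*(-6) = (4 + 5*n) + 6 = 10 + 5*n)
K(1)*y(6) - 111 = (10 + 5*1)*(-20 - 10*6) - 111 = (10 + 5)*(-20 - 60) - 111 = 15*(-80) - 111 = -1200 - 111 = -1311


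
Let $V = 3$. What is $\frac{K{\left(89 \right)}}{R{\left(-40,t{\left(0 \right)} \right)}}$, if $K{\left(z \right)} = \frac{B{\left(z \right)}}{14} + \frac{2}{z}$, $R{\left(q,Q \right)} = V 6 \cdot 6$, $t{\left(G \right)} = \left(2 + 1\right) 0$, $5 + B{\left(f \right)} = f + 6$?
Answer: $\frac{4019}{67284} \approx 0.059732$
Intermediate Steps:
$B{\left(f \right)} = 1 + f$ ($B{\left(f \right)} = -5 + \left(f + 6\right) = -5 + \left(6 + f\right) = 1 + f$)
$t{\left(G \right)} = 0$ ($t{\left(G \right)} = 3 \cdot 0 = 0$)
$R{\left(q,Q \right)} = 108$ ($R{\left(q,Q \right)} = 3 \cdot 6 \cdot 6 = 18 \cdot 6 = 108$)
$K{\left(z \right)} = \frac{1}{14} + \frac{2}{z} + \frac{z}{14}$ ($K{\left(z \right)} = \frac{1 + z}{14} + \frac{2}{z} = \left(1 + z\right) \frac{1}{14} + \frac{2}{z} = \left(\frac{1}{14} + \frac{z}{14}\right) + \frac{2}{z} = \frac{1}{14} + \frac{2}{z} + \frac{z}{14}$)
$\frac{K{\left(89 \right)}}{R{\left(-40,t{\left(0 \right)} \right)}} = \frac{\frac{1}{14} \cdot \frac{1}{89} \left(28 + 89 \left(1 + 89\right)\right)}{108} = \frac{1}{14} \cdot \frac{1}{89} \left(28 + 89 \cdot 90\right) \frac{1}{108} = \frac{1}{14} \cdot \frac{1}{89} \left(28 + 8010\right) \frac{1}{108} = \frac{1}{14} \cdot \frac{1}{89} \cdot 8038 \cdot \frac{1}{108} = \frac{4019}{623} \cdot \frac{1}{108} = \frac{4019}{67284}$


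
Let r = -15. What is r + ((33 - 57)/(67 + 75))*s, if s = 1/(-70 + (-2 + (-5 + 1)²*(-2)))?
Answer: -27687/1846 ≈ -14.998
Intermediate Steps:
s = -1/104 (s = 1/(-70 + (-2 + (-4)²*(-2))) = 1/(-70 + (-2 + 16*(-2))) = 1/(-70 + (-2 - 32)) = 1/(-70 - 34) = 1/(-104) = -1/104 ≈ -0.0096154)
r + ((33 - 57)/(67 + 75))*s = -15 + ((33 - 57)/(67 + 75))*(-1/104) = -15 - 24/142*(-1/104) = -15 - 24*1/142*(-1/104) = -15 - 12/71*(-1/104) = -15 + 3/1846 = -27687/1846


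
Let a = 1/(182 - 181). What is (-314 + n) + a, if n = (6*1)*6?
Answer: -277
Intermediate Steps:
n = 36 (n = 6*6 = 36)
a = 1 (a = 1/1 = 1)
(-314 + n) + a = (-314 + 36) + 1 = -278 + 1 = -277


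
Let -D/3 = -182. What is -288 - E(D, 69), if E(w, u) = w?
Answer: -834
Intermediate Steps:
D = 546 (D = -3*(-182) = 546)
-288 - E(D, 69) = -288 - 1*546 = -288 - 546 = -834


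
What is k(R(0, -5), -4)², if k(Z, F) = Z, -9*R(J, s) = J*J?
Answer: 0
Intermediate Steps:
R(J, s) = -J²/9 (R(J, s) = -J*J/9 = -J²/9)
k(R(0, -5), -4)² = (-⅑*0²)² = (-⅑*0)² = 0² = 0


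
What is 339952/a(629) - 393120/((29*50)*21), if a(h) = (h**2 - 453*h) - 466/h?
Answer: -9934643704/1009669075 ≈ -9.8395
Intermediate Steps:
a(h) = h**2 - 466/h - 453*h
339952/a(629) - 393120/((29*50)*21) = 339952/(((-466 + 629**2*(-453 + 629))/629)) - 393120/((29*50)*21) = 339952/(((-466 + 395641*176)/629)) - 393120/(1450*21) = 339952/(((-466 + 69632816)/629)) - 393120/30450 = 339952/(((1/629)*69632350)) - 393120*1/30450 = 339952/(69632350/629) - 1872/145 = 339952*(629/69632350) - 1872/145 = 106914904/34816175 - 1872/145 = -9934643704/1009669075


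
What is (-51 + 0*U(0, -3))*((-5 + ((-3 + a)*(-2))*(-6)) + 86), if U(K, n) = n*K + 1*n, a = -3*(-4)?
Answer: -9639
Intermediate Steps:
a = 12
U(K, n) = n + K*n (U(K, n) = K*n + n = n + K*n)
(-51 + 0*U(0, -3))*((-5 + ((-3 + a)*(-2))*(-6)) + 86) = (-51 + 0*(-3*(1 + 0)))*((-5 + ((-3 + 12)*(-2))*(-6)) + 86) = (-51 + 0*(-3*1))*((-5 + (9*(-2))*(-6)) + 86) = (-51 + 0*(-3))*((-5 - 18*(-6)) + 86) = (-51 + 0)*((-5 + 108) + 86) = -51*(103 + 86) = -51*189 = -9639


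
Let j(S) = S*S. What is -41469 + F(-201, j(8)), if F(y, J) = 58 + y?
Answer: -41612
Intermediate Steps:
j(S) = S²
-41469 + F(-201, j(8)) = -41469 + (58 - 201) = -41469 - 143 = -41612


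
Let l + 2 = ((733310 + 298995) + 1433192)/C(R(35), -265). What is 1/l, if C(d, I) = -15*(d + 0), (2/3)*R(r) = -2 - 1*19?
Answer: 945/4929104 ≈ 0.00019172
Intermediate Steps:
R(r) = -63/2 (R(r) = 3*(-2 - 1*19)/2 = 3*(-2 - 19)/2 = (3/2)*(-21) = -63/2)
C(d, I) = -15*d
l = 4929104/945 (l = -2 + ((733310 + 298995) + 1433192)/((-15*(-63/2))) = -2 + (1032305 + 1433192)/(945/2) = -2 + 2465497*(2/945) = -2 + 4930994/945 = 4929104/945 ≈ 5216.0)
1/l = 1/(4929104/945) = 945/4929104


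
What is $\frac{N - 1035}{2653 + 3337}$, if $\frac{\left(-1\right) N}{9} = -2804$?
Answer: $\frac{24201}{5990} \approx 4.0402$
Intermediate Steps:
$N = 25236$ ($N = \left(-9\right) \left(-2804\right) = 25236$)
$\frac{N - 1035}{2653 + 3337} = \frac{25236 - 1035}{2653 + 3337} = \frac{24201}{5990}$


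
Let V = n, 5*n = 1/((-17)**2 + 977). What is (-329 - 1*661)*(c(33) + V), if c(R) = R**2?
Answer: -227481243/211 ≈ -1.0781e+6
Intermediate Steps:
n = 1/6330 (n = 1/(5*((-17)**2 + 977)) = 1/(5*(289 + 977)) = (1/5)/1266 = (1/5)*(1/1266) = 1/6330 ≈ 0.00015798)
V = 1/6330 ≈ 0.00015798
(-329 - 1*661)*(c(33) + V) = (-329 - 1*661)*(33**2 + 1/6330) = (-329 - 661)*(1089 + 1/6330) = -990*6893371/6330 = -227481243/211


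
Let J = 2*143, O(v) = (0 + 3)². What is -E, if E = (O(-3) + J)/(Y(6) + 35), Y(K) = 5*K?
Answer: -59/13 ≈ -4.5385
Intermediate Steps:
O(v) = 9 (O(v) = 3² = 9)
J = 286
E = 59/13 (E = (9 + 286)/(5*6 + 35) = 295/(30 + 35) = 295/65 = (1/65)*295 = 59/13 ≈ 4.5385)
-E = -1*59/13 = -59/13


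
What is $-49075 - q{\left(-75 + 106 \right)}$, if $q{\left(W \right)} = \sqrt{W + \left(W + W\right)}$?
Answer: $-49075 - \sqrt{93} \approx -49085.0$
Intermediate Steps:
$q{\left(W \right)} = \sqrt{3} \sqrt{W}$ ($q{\left(W \right)} = \sqrt{W + 2 W} = \sqrt{3 W} = \sqrt{3} \sqrt{W}$)
$-49075 - q{\left(-75 + 106 \right)} = -49075 - \sqrt{3} \sqrt{-75 + 106} = -49075 - \sqrt{3} \sqrt{31} = -49075 - \sqrt{93}$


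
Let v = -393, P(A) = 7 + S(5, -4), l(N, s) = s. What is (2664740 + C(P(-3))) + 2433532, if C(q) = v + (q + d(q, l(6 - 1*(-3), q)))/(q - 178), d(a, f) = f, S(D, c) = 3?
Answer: 214110913/42 ≈ 5.0979e+6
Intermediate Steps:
P(A) = 10 (P(A) = 7 + 3 = 10)
C(q) = -393 + 2*q/(-178 + q) (C(q) = -393 + (q + q)/(q - 178) = -393 + (2*q)/(-178 + q) = -393 + 2*q/(-178 + q))
(2664740 + C(P(-3))) + 2433532 = (2664740 + (69954 - 391*10)/(-178 + 10)) + 2433532 = (2664740 + (69954 - 3910)/(-168)) + 2433532 = (2664740 - 1/168*66044) + 2433532 = (2664740 - 16511/42) + 2433532 = 111902569/42 + 2433532 = 214110913/42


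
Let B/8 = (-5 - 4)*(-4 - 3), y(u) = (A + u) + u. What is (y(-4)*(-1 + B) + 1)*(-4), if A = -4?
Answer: 24140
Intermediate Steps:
y(u) = -4 + 2*u (y(u) = (-4 + u) + u = -4 + 2*u)
B = 504 (B = 8*((-5 - 4)*(-4 - 3)) = 8*(-9*(-7)) = 8*63 = 504)
(y(-4)*(-1 + B) + 1)*(-4) = ((-4 + 2*(-4))*(-1 + 504) + 1)*(-4) = ((-4 - 8)*503 + 1)*(-4) = (-12*503 + 1)*(-4) = (-6036 + 1)*(-4) = -6035*(-4) = 24140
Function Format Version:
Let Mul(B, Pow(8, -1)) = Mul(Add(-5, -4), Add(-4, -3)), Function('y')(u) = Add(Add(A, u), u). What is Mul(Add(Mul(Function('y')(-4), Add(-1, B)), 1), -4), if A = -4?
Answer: 24140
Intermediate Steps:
Function('y')(u) = Add(-4, Mul(2, u)) (Function('y')(u) = Add(Add(-4, u), u) = Add(-4, Mul(2, u)))
B = 504 (B = Mul(8, Mul(Add(-5, -4), Add(-4, -3))) = Mul(8, Mul(-9, -7)) = Mul(8, 63) = 504)
Mul(Add(Mul(Function('y')(-4), Add(-1, B)), 1), -4) = Mul(Add(Mul(Add(-4, Mul(2, -4)), Add(-1, 504)), 1), -4) = Mul(Add(Mul(Add(-4, -8), 503), 1), -4) = Mul(Add(Mul(-12, 503), 1), -4) = Mul(Add(-6036, 1), -4) = Mul(-6035, -4) = 24140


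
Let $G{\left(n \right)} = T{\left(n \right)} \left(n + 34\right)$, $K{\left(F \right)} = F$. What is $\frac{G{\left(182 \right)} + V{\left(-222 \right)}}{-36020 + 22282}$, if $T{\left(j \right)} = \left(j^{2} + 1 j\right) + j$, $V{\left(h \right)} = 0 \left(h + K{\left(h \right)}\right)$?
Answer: $- \frac{3616704}{6869} \approx -526.53$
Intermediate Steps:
$V{\left(h \right)} = 0$ ($V{\left(h \right)} = 0 \left(h + h\right) = 0 \cdot 2 h = 0$)
$T{\left(j \right)} = j^{2} + 2 j$ ($T{\left(j \right)} = \left(j^{2} + j\right) + j = \left(j + j^{2}\right) + j = j^{2} + 2 j$)
$G{\left(n \right)} = n \left(2 + n\right) \left(34 + n\right)$ ($G{\left(n \right)} = n \left(2 + n\right) \left(n + 34\right) = n \left(2 + n\right) \left(34 + n\right)$)
$\frac{G{\left(182 \right)} + V{\left(-222 \right)}}{-36020 + 22282} = \frac{182 \left(2 + 182\right) \left(34 + 182\right) + 0}{-36020 + 22282} = \frac{182 \cdot 184 \cdot 216 + 0}{-13738} = \left(7233408 + 0\right) \left(- \frac{1}{13738}\right) = 7233408 \left(- \frac{1}{13738}\right) = - \frac{3616704}{6869}$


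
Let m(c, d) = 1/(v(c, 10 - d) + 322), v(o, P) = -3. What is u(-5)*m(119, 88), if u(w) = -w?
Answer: 5/319 ≈ 0.015674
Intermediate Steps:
m(c, d) = 1/319 (m(c, d) = 1/(-3 + 322) = 1/319)
u(-5)*m(119, 88) = -1*(-5)*(1/319) = 5*(1/319) = 5/319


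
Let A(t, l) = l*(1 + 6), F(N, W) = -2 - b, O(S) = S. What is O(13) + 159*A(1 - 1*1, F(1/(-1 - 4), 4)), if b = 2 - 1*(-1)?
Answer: -5552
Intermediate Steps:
b = 3 (b = 2 + 1 = 3)
F(N, W) = -5 (F(N, W) = -2 - 1*3 = -2 - 3 = -5)
A(t, l) = 7*l (A(t, l) = l*7 = 7*l)
O(13) + 159*A(1 - 1*1, F(1/(-1 - 4), 4)) = 13 + 159*(7*(-5)) = 13 + 159*(-35) = 13 - 5565 = -5552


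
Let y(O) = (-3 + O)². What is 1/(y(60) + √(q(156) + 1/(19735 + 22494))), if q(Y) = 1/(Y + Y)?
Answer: 2253001608/7320002222153 - 22*√1158051102/139080042220907 ≈ 0.00030778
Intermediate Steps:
q(Y) = 1/(2*Y)
1/(y(60) + √(q(156) + 1/(19735 + 22494))) = 1/((-3 + 60)² + √((½)/156 + 1/(19735 + 22494))) = 1/(57² + √((½)*(1/156) + 1/42229)) = 1/(3249 + √(1/312 + 1/42229)) = 1/(3249 + √(42541/13175448)) = 1/(3249 + √1158051102/598884)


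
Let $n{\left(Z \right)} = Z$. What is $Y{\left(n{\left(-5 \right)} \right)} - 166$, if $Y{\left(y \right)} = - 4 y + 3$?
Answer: $-143$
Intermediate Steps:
$Y{\left(y \right)} = 3 - 4 y$
$Y{\left(n{\left(-5 \right)} \right)} - 166 = \left(3 - -20\right) - 166 = \left(3 + 20\right) - 166 = 23 - 166 = -143$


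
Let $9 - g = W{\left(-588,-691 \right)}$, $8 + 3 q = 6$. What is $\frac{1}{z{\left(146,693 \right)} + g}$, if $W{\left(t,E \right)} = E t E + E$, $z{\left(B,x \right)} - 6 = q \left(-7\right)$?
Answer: $\frac{3}{842278616} \approx 3.5618 \cdot 10^{-9}$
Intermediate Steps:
$q = - \frac{2}{3}$ ($q = - \frac{8}{3} + \frac{1}{3} \cdot 6 = - \frac{8}{3} + 2 = - \frac{2}{3} \approx -0.66667$)
$z{\left(B,x \right)} = \frac{32}{3}$ ($z{\left(B,x \right)} = 6 - - \frac{14}{3} = 6 + \frac{14}{3} = \frac{32}{3}$)
$W{\left(t,E \right)} = E + t E^{2}$ ($W{\left(t,E \right)} = t E^{2} + E = E + t E^{2}$)
$g = 280759528$ ($g = 9 - - 691 \left(1 - -406308\right) = 9 - - 691 \left(1 + 406308\right) = 9 - \left(-691\right) 406309 = 9 - -280759519 = 9 + 280759519 = 280759528$)
$\frac{1}{z{\left(146,693 \right)} + g} = \frac{1}{\frac{32}{3} + 280759528} = \frac{1}{\frac{842278616}{3}} = \frac{3}{842278616}$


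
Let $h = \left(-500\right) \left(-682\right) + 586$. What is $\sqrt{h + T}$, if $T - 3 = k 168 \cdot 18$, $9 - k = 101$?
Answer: $\sqrt{63381} \approx 251.76$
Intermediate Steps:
$k = -92$ ($k = 9 - 101 = -92$)
$h = 341586$ ($h = 341000 + 586 = 341586$)
$T = -278205$ ($T = 3 + \left(-92\right) 168 \cdot 18 = 3 - 278208 = -278205$)
$\sqrt{h + T} = \sqrt{341586 - 278205} = \sqrt{63381}$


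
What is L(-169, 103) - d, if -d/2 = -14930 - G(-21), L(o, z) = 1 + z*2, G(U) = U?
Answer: -29611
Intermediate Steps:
L(o, z) = 1 + 2*z
d = 29818 (d = -2*(-14930 - 1*(-21)) = -2*(-14930 + 21) = -2*(-14909) = 29818)
L(-169, 103) - d = (1 + 2*103) - 1*29818 = (1 + 206) - 29818 = 207 - 29818 = -29611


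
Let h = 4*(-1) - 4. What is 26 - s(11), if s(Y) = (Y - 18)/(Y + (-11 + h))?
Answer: 201/8 ≈ 25.125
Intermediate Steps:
h = -8 (h = -4 - 4 = -8)
s(Y) = (-18 + Y)/(-19 + Y) (s(Y) = (Y - 18)/(Y + (-11 - 8)) = (-18 + Y)/(Y - 19) = (-18 + Y)/(-19 + Y))
26 - s(11) = 26 - (-18 + 11)/(-19 + 11) = 26 - (-7)/(-8) = 26 - (-1)*(-7)/8 = 26 - 1*7/8 = 26 - 7/8 = 201/8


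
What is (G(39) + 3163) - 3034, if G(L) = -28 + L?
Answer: 140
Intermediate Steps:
(G(39) + 3163) - 3034 = ((-28 + 39) + 3163) - 3034 = (11 + 3163) - 3034 = 3174 - 3034 = 140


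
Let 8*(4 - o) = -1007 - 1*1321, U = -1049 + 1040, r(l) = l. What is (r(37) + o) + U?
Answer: 323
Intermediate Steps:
U = -9
o = 295 (o = 4 - (-1007 - 1*1321)/8 = 4 - (-1007 - 1321)/8 = 4 - 1/8*(-2328) = 4 + 291 = 295)
(r(37) + o) + U = (37 + 295) - 9 = 332 - 9 = 323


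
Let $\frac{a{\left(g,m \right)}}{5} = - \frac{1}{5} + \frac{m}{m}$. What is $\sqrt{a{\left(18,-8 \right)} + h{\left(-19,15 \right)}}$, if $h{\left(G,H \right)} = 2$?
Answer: $\sqrt{6} \approx 2.4495$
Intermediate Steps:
$a{\left(g,m \right)} = 4$ ($a{\left(g,m \right)} = 5 \left(- \frac{1}{5} + \frac{m}{m}\right) = 5 \left(\left(-1\right) \frac{1}{5} + 1\right) = 5 \left(- \frac{1}{5} + 1\right) = 5 \cdot \frac{4}{5} = 4$)
$\sqrt{a{\left(18,-8 \right)} + h{\left(-19,15 \right)}} = \sqrt{4 + 2} = \sqrt{6}$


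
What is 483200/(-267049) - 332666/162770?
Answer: -83744293317/21733782865 ≈ -3.8532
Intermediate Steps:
483200/(-267049) - 332666/162770 = 483200*(-1/267049) - 332666*1/162770 = -483200/267049 - 166333/81385 = -83744293317/21733782865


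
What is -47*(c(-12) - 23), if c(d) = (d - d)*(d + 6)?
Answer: 1081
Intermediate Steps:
c(d) = 0 (c(d) = 0*(6 + d) = 0)
-47*(c(-12) - 23) = -47*(0 - 23) = -47*(-23) = 1081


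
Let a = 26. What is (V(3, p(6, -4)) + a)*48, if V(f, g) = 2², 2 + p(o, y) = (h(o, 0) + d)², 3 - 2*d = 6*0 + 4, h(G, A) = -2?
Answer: 1440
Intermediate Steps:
d = -½ (d = 3/2 - (6*0 + 4)/2 = 3/2 - (0 + 4)/2 = 3/2 - ½*4 = 3/2 - 2 = -½ ≈ -0.50000)
p(o, y) = 17/4 (p(o, y) = -2 + (-2 - ½)² = -2 + (-5/2)² = -2 + 25/4 = 17/4)
V(f, g) = 4
(V(3, p(6, -4)) + a)*48 = (4 + 26)*48 = 30*48 = 1440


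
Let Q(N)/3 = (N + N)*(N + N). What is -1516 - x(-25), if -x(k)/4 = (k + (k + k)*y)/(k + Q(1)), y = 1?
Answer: -19408/13 ≈ -1492.9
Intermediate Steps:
Q(N) = 12*N**2 (Q(N) = 3*((N + N)*(N + N)) = 3*((2*N)*(2*N)) = 3*(4*N**2) = 12*N**2)
x(k) = -12*k/(12 + k) (x(k) = -4*(k + (k + k)*1)/(k + 12*1**2) = -4*(k + (2*k)*1)/(k + 12*1) = -4*(k + 2*k)/(k + 12) = -4*3*k/(12 + k) = -12*k/(12 + k))
-1516 - x(-25) = -1516 - (-12)*(-25)/(12 - 25) = -1516 - (-12)*(-25)/(-13) = -1516 - (-12)*(-25)*(-1)/13 = -1516 - 1*(-300/13) = -1516 + 300/13 = -19408/13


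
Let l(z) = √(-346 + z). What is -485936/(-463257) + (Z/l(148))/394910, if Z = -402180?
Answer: 485936/463257 + 6703*I*√22/434401 ≈ 1.049 + 0.072375*I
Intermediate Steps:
-485936/(-463257) + (Z/l(148))/394910 = -485936/(-463257) - 402180/√(-346 + 148)/394910 = -485936*(-1/463257) - 402180*(-I*√22/66)*(1/394910) = 485936/463257 - 402180*(-I*√22/66)*(1/394910) = 485936/463257 - (-67030)*I*√22/11*(1/394910) = 485936/463257 + (67030*I*√22/11)*(1/394910) = 485936/463257 + 6703*I*√22/434401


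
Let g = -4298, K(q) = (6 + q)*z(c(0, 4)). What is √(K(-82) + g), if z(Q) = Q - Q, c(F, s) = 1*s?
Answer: I*√4298 ≈ 65.559*I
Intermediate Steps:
c(F, s) = s
z(Q) = 0
K(q) = 0 (K(q) = (6 + q)*0 = 0)
√(K(-82) + g) = √(0 - 4298) = √(-4298) = I*√4298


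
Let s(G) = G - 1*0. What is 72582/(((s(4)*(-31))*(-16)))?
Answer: 36291/992 ≈ 36.584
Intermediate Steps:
s(G) = G (s(G) = G + 0 = G)
72582/(((s(4)*(-31))*(-16))) = 72582/(((4*(-31))*(-16))) = 72582/((-124*(-16))) = 72582/1984 = 72582*(1/1984) = 36291/992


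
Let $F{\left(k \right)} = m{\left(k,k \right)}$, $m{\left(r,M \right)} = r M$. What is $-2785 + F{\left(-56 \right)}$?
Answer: $351$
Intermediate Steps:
$m{\left(r,M \right)} = M r$
$F{\left(k \right)} = k^{2}$ ($F{\left(k \right)} = k k = k^{2}$)
$-2785 + F{\left(-56 \right)} = -2785 + \left(-56\right)^{2} = -2785 + 3136 = 351$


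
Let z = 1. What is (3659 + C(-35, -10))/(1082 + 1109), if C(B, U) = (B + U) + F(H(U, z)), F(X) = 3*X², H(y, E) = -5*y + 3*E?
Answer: 12041/2191 ≈ 5.4957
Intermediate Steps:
C(B, U) = B + U + 3*(3 - 5*U)² (C(B, U) = (B + U) + 3*(-5*U + 3*1)² = (B + U) + 3*(-5*U + 3)² = (B + U) + 3*(3 - 5*U)² = B + U + 3*(3 - 5*U)²)
(3659 + C(-35, -10))/(1082 + 1109) = (3659 + (-35 - 10 + 3*(-3 + 5*(-10))²))/(1082 + 1109) = (3659 + (-35 - 10 + 3*(-3 - 50)²))/2191 = (3659 + (-35 - 10 + 3*(-53)²))*(1/2191) = (3659 + (-35 - 10 + 3*2809))*(1/2191) = (3659 + (-35 - 10 + 8427))*(1/2191) = (3659 + 8382)*(1/2191) = 12041*(1/2191) = 12041/2191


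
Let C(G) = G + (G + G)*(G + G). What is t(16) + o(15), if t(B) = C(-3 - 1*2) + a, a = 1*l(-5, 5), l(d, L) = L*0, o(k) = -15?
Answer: 80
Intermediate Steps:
C(G) = G + 4*G² (C(G) = G + (2*G)*(2*G) = G + 4*G²)
l(d, L) = 0
a = 0 (a = 1*0 = 0)
t(B) = 95 (t(B) = (-3 - 1*2)*(1 + 4*(-3 - 1*2)) + 0 = (-3 - 2)*(1 + 4*(-3 - 2)) + 0 = -5*(1 + 4*(-5)) + 0 = -5*(1 - 20) + 0 = -5*(-19) + 0 = 95 + 0 = 95)
t(16) + o(15) = 95 - 15 = 80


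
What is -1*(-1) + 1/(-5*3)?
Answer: 14/15 ≈ 0.93333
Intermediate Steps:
-1*(-1) + 1/(-5*3) = 1 + 1/(-15) = 1 - 1/15 = 14/15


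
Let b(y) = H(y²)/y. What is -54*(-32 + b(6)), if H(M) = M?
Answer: 1404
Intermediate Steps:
b(y) = y (b(y) = y²/y = y)
-54*(-32 + b(6)) = -54*(-32 + 6) = -54*(-26) = 1404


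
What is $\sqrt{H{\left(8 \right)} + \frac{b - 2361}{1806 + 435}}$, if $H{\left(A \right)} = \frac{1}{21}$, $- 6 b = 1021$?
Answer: $\frac{i \sqrt{118322974}}{10458} \approx 1.0401 i$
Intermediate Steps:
$b = - \frac{1021}{6}$ ($b = \left(- \frac{1}{6}\right) 1021 = - \frac{1021}{6} \approx -170.17$)
$H{\left(A \right)} = \frac{1}{21}$
$\sqrt{H{\left(8 \right)} + \frac{b - 2361}{1806 + 435}} = \sqrt{\frac{1}{21} + \frac{- \frac{1021}{6} - 2361}{1806 + 435}} = \sqrt{\frac{1}{21} - \frac{15187}{6 \cdot 2241}} = \sqrt{\frac{1}{21} - \frac{15187}{13446}} = \sqrt{- \frac{101827}{94122}} = \frac{i \sqrt{118322974}}{10458}$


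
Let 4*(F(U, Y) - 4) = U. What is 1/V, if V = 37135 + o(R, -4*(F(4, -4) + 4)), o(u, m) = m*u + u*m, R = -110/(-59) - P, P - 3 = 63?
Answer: 59/2463413 ≈ 2.3951e-5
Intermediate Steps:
P = 66 (P = 3 + 63 = 66)
F(U, Y) = 4 + U/4
R = -3784/59 (R = -110/(-59) - 1*66 = -110*(-1/59) - 66 = 110/59 - 66 = -3784/59 ≈ -64.136)
o(u, m) = 2*m*u (o(u, m) = m*u + m*u = 2*m*u)
V = 2463413/59 (V = 37135 + 2*(-4*((4 + (1/4)*4) + 4))*(-3784/59) = 37135 + 2*(-4*((4 + 1) + 4))*(-3784/59) = 37135 + 2*(-4*(5 + 4))*(-3784/59) = 37135 + 2*(-4*9)*(-3784/59) = 37135 + 2*(-36)*(-3784/59) = 37135 + 272448/59 = 2463413/59 ≈ 41753.)
1/V = 1/(2463413/59) = 59/2463413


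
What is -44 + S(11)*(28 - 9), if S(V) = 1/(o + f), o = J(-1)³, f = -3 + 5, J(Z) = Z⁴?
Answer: -113/3 ≈ -37.667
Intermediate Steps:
f = 2
o = 1 (o = ((-1)⁴)³ = 1³ = 1)
S(V) = ⅓ (S(V) = 1/(1 + 2) = 1/3 = ⅓)
-44 + S(11)*(28 - 9) = -44 + (28 - 9)/3 = -44 + (⅓)*19 = -44 + 19/3 = -113/3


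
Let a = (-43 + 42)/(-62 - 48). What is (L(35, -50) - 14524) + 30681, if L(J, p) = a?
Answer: 1777271/110 ≈ 16157.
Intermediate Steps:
a = 1/110 (a = -1/(-110) = -1*(-1/110) = 1/110 ≈ 0.0090909)
L(J, p) = 1/110
(L(35, -50) - 14524) + 30681 = (1/110 - 14524) + 30681 = -1597639/110 + 30681 = 1777271/110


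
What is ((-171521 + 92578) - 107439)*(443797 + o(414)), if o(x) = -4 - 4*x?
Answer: -82406378334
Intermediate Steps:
((-171521 + 92578) - 107439)*(443797 + o(414)) = ((-171521 + 92578) - 107439)*(443797 + (-4 - 4*414)) = (-78943 - 107439)*(443797 + (-4 - 1656)) = -186382*(443797 - 1660) = -186382*442137 = -82406378334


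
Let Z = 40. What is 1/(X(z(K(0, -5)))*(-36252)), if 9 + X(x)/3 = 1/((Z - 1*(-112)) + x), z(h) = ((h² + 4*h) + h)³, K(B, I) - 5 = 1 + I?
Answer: 92/90022779 ≈ 1.0220e-6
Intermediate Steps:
K(B, I) = 6 + I (K(B, I) = 5 + (1 + I) = 6 + I)
z(h) = (h² + 5*h)³
X(x) = -27 + 3/(152 + x) (X(x) = -27 + 3/((40 - 1*(-112)) + x) = -27 + 3/((40 + 112) + x) = -27 + 3/(152 + x))
1/(X(z(K(0, -5)))*(-36252)) = 1/((3*(-1367 - 9*(6 - 5)³*(5 + (6 - 5))³)/(152 + (6 - 5)³*(5 + (6 - 5))³))*(-36252)) = -1/36252/(3*(-1367 - 9*1³*(5 + 1)³)/(152 + 1³*(5 + 1)³)) = -1/36252/(3*(-1367 - 9*6³)/(152 + 1*6³)) = -1/36252/(3*(-1367 - 9*216)/(152 + 1*216)) = -1/36252/(3*(-1367 - 9*216)/(152 + 216)) = -1/36252/(3*(-1367 - 1944)/368) = -1/36252/(3*(1/368)*(-3311)) = -1/36252/(-9933/368) = -368/9933*(-1/36252) = 92/90022779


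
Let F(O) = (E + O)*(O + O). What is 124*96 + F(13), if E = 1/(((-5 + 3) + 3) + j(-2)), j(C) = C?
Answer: 12216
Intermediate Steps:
E = -1 (E = 1/(((-5 + 3) + 3) - 2) = 1/((-2 + 3) - 2) = 1/(1 - 2) = 1/(-1) = -1)
F(O) = 2*O*(-1 + O) (F(O) = (-1 + O)*(O + O) = (-1 + O)*(2*O) = 2*O*(-1 + O))
124*96 + F(13) = 124*96 + 2*13*(-1 + 13) = 11904 + 2*13*12 = 11904 + 312 = 12216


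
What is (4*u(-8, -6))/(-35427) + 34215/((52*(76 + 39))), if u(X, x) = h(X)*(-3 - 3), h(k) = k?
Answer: 80732443/14123564 ≈ 5.7162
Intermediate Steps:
u(X, x) = -6*X (u(X, x) = X*(-3 - 3) = X*(-6) = -6*X)
(4*u(-8, -6))/(-35427) + 34215/((52*(76 + 39))) = (4*(-6*(-8)))/(-35427) + 34215/((52*(76 + 39))) = (4*48)*(-1/35427) + 34215/((52*115)) = 192*(-1/35427) + 34215/5980 = -64/11809 + 34215*(1/5980) = -64/11809 + 6843/1196 = 80732443/14123564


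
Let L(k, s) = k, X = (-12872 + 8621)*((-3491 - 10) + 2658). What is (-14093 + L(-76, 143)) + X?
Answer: 3569424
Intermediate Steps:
X = 3583593 (X = -4251*(-3501 + 2658) = -4251*(-843) = 3583593)
(-14093 + L(-76, 143)) + X = (-14093 - 76) + 3583593 = -14169 + 3583593 = 3569424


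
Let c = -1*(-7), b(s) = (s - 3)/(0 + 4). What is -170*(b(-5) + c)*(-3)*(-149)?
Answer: -379950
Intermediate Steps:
b(s) = -¾ + s/4 (b(s) = (-3 + s)/4 = (-3 + s)*(¼) = -¾ + s/4)
c = 7
-170*(b(-5) + c)*(-3)*(-149) = -170*((-¾ + (¼)*(-5)) + 7)*(-3)*(-149) = -170*((-¾ - 5/4) + 7)*(-3)*(-149) = -170*(-2 + 7)*(-3)*(-149) = -850*(-3)*(-149) = -170*(-15)*(-149) = 2550*(-149) = -379950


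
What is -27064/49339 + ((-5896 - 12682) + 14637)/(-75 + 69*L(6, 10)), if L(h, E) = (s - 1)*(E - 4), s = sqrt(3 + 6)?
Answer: -214824191/37152267 ≈ -5.7823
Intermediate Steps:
s = 3 (s = sqrt(9) = 3)
L(h, E) = -8 + 2*E (L(h, E) = (3 - 1)*(E - 4) = 2*(-4 + E) = -8 + 2*E)
-27064/49339 + ((-5896 - 12682) + 14637)/(-75 + 69*L(6, 10)) = -27064/49339 + ((-5896 - 12682) + 14637)/(-75 + 69*(-8 + 2*10)) = -27064*1/49339 + (-18578 + 14637)/(-75 + 69*(-8 + 20)) = -27064/49339 - 3941/(-75 + 69*12) = -27064/49339 - 3941/(-75 + 828) = -27064/49339 - 3941/753 = -214824191/37152267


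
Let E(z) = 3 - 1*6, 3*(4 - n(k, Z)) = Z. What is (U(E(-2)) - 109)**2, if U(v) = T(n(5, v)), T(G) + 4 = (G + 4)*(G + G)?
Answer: 529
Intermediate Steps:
n(k, Z) = 4 - Z/3
E(z) = -3 (E(z) = 3 - 6 = -3)
T(G) = -4 + 2*G*(4 + G) (T(G) = -4 + (G + 4)*(G + G) = -4 + (4 + G)*(2*G) = -4 + 2*G*(4 + G))
U(v) = 28 + 2*(4 - v/3)**2 - 8*v/3 (U(v) = -4 + 2*(4 - v/3)**2 + 8*(4 - v/3) = -4 + 2*(4 - v/3)**2 + (32 - 8*v/3) = 28 + 2*(4 - v/3)**2 - 8*v/3)
(U(E(-2)) - 109)**2 = ((60 - 8*(-3) + (2/9)*(-3)**2) - 109)**2 = ((60 + 24 + (2/9)*9) - 109)**2 = ((60 + 24 + 2) - 109)**2 = (86 - 109)**2 = (-23)**2 = 529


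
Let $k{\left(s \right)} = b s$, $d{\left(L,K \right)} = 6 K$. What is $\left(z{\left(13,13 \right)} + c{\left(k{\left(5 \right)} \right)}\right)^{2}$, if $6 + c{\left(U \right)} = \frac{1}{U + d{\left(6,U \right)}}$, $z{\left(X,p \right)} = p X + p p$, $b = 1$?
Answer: $\frac{135047641}{1225} \approx 1.1024 \cdot 10^{5}$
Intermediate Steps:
$z{\left(X,p \right)} = p^{2} + X p$ ($z{\left(X,p \right)} = X p + p^{2} = p^{2} + X p$)
$k{\left(s \right)} = s$ ($k{\left(s \right)} = 1 s = s$)
$c{\left(U \right)} = -6 + \frac{1}{7 U}$ ($c{\left(U \right)} = -6 + \frac{1}{U + 6 U} = -6 + \frac{1}{7 U}$)
$\left(z{\left(13,13 \right)} + c{\left(k{\left(5 \right)} \right)}\right)^{2} = \left(13 \left(13 + 13\right) - \left(6 - \frac{1}{7 \cdot 5}\right)\right)^{2} = \left(13 \cdot 26 + \left(-6 + \frac{1}{7} \cdot \frac{1}{5}\right)\right)^{2} = \left(338 + \left(-6 + \frac{1}{35}\right)\right)^{2} = \left(338 - \frac{209}{35}\right)^{2} = \left(\frac{11621}{35}\right)^{2} = \frac{135047641}{1225}$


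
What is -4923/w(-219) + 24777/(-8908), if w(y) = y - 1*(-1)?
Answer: 19226349/970972 ≈ 19.801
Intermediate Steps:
w(y) = 1 + y (w(y) = y + 1 = 1 + y)
-4923/w(-219) + 24777/(-8908) = -4923/(1 - 219) + 24777/(-8908) = -4923/(-218) + 24777*(-1/8908) = -4923*(-1/218) - 24777/8908 = 4923/218 - 24777/8908 = 19226349/970972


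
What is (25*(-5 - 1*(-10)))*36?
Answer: 4500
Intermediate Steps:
(25*(-5 - 1*(-10)))*36 = (25*(-5 + 10))*36 = (25*5)*36 = 125*36 = 4500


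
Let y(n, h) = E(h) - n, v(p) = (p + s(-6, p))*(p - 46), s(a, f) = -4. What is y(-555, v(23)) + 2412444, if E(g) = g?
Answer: 2412562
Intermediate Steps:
v(p) = (-46 + p)*(-4 + p) (v(p) = (p - 4)*(p - 46) = (-4 + p)*(-46 + p) = (-46 + p)*(-4 + p))
y(n, h) = h - n
y(-555, v(23)) + 2412444 = ((184 + 23**2 - 50*23) - 1*(-555)) + 2412444 = ((184 + 529 - 1150) + 555) + 2412444 = (-437 + 555) + 2412444 = 118 + 2412444 = 2412562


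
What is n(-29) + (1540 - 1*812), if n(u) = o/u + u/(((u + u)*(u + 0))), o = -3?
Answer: 42229/58 ≈ 728.09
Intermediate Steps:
n(u) = -5/(2*u) (n(u) = -3/u + u/(((u + u)*(u + 0))) = -3/u + u/(((2*u)*u)) = -3/u + u/((2*u²)) = -3/u + u*(1/(2*u²)) = -3/u + 1/(2*u) = -5/(2*u))
n(-29) + (1540 - 1*812) = -5/2/(-29) + (1540 - 1*812) = -5/2*(-1/29) + (1540 - 812) = 5/58 + 728 = 42229/58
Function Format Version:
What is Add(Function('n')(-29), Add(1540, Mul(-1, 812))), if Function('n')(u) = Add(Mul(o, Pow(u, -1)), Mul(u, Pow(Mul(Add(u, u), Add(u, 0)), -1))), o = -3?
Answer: Rational(42229, 58) ≈ 728.09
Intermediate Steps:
Function('n')(u) = Mul(Rational(-5, 2), Pow(u, -1)) (Function('n')(u) = Add(Mul(-3, Pow(u, -1)), Mul(u, Pow(Mul(Add(u, u), Add(u, 0)), -1))) = Add(Mul(-3, Pow(u, -1)), Mul(u, Pow(Mul(Mul(2, u), u), -1))) = Add(Mul(-3, Pow(u, -1)), Mul(u, Pow(Mul(2, Pow(u, 2)), -1))) = Add(Mul(-3, Pow(u, -1)), Mul(u, Mul(Rational(1, 2), Pow(u, -2)))) = Add(Mul(-3, Pow(u, -1)), Mul(Rational(1, 2), Pow(u, -1))) = Mul(Rational(-5, 2), Pow(u, -1)))
Add(Function('n')(-29), Add(1540, Mul(-1, 812))) = Add(Mul(Rational(-5, 2), Pow(-29, -1)), Add(1540, Mul(-1, 812))) = Add(Mul(Rational(-5, 2), Rational(-1, 29)), Add(1540, -812)) = Add(Rational(5, 58), 728) = Rational(42229, 58)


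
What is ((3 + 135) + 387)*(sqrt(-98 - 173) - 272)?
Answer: -142800 + 525*I*sqrt(271) ≈ -1.428e+5 + 8642.6*I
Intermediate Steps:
((3 + 135) + 387)*(sqrt(-98 - 173) - 272) = (138 + 387)*(sqrt(-271) - 272) = 525*(I*sqrt(271) - 272) = 525*(-272 + I*sqrt(271)) = -142800 + 525*I*sqrt(271)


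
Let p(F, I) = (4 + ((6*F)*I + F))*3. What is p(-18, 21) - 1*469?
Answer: -7315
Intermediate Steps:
p(F, I) = 12 + 3*F + 18*F*I (p(F, I) = (4 + (6*F*I + F))*3 = (4 + (F + 6*F*I))*3 = (4 + F + 6*F*I)*3 = 12 + 3*F + 18*F*I)
p(-18, 21) - 1*469 = (12 + 3*(-18) + 18*(-18)*21) - 1*469 = (12 - 54 - 6804) - 469 = -6846 - 469 = -7315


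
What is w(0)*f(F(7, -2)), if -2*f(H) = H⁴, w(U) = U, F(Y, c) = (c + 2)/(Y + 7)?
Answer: 0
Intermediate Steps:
F(Y, c) = (2 + c)/(7 + Y)
f(H) = -H⁴/2
w(0)*f(F(7, -2)) = 0*(-(2 - 2)⁴/(7 + 7)⁴/2) = 0*(-(0/14)⁴/2) = 0*(-((1/14)*0)⁴/2) = 0*(-½*0⁴) = 0*(-½*0) = 0*0 = 0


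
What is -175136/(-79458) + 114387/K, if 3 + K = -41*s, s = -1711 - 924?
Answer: 14004627299/4292003328 ≈ 3.2630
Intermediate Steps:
s = -2635
K = 108032 (K = -3 - 41*(-2635) = -3 + 108035 = 108032)
-175136/(-79458) + 114387/K = -175136/(-79458) + 114387/108032 = -175136*(-1/79458) + 114387*(1/108032) = 87568/39729 + 114387/108032 = 14004627299/4292003328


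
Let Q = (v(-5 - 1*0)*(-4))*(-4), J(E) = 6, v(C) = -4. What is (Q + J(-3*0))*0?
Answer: 0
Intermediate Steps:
Q = -64 (Q = -4*(-4)*(-4) = 16*(-4) = -64)
(Q + J(-3*0))*0 = (-64 + 6)*0 = -58*0 = 0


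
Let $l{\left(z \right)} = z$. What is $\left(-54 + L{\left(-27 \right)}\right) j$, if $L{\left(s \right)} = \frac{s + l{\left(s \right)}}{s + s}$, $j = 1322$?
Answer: $-70066$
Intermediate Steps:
$L{\left(s \right)} = 1$ ($L{\left(s \right)} = \frac{s + s}{s + s} = \frac{2 s}{2 s} = 2 s \frac{1}{2 s} = 1$)
$\left(-54 + L{\left(-27 \right)}\right) j = \left(-54 + 1\right) 1322 = \left(-53\right) 1322 = -70066$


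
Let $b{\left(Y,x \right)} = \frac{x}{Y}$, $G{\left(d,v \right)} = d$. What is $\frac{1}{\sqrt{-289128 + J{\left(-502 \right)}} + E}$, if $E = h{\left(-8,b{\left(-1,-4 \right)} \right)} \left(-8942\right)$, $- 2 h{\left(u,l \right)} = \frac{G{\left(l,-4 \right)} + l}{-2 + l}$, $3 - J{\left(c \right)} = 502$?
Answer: $- \frac{i}{\sqrt{289627} - 17884 i} \approx 5.5865 \cdot 10^{-5} - 1.6811 \cdot 10^{-6} i$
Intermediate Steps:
$J{\left(c \right)} = -499$ ($J{\left(c \right)} = 3 - 502 = -499$)
$h{\left(u,l \right)} = - \frac{l}{-2 + l}$ ($h{\left(u,l \right)} = - \frac{\left(l + l\right) \frac{1}{-2 + l}}{2} = - \frac{2 l \frac{1}{-2 + l}}{2} = - \frac{l}{-2 + l}$)
$E = 17884$ ($E = - \frac{\left(-4\right) \frac{1}{-1}}{-2 - \frac{4}{-1}} \left(-8942\right) = - \frac{\left(-4\right) \left(-1\right)}{-2 - -4} \left(-8942\right) = \left(-1\right) 4 \frac{1}{-2 + 4} \left(-8942\right) = \left(-1\right) 4 \cdot \frac{1}{2} \left(-8942\right) = \left(-2\right) \left(-8942\right) = 17884$)
$\frac{1}{\sqrt{-289128 + J{\left(-502 \right)}} + E} = \frac{1}{\sqrt{-289128 - 499} + 17884} = \frac{1}{\sqrt{-289627} + 17884} = \frac{1}{i \sqrt{289627} + 17884} = \frac{1}{17884 + i \sqrt{289627}}$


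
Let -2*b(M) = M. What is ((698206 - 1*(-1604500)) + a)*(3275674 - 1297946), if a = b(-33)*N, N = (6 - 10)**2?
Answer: 4554648252160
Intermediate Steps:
b(M) = -M/2
N = 16 (N = (-4)**2 = 16)
a = 264 (a = -1/2*(-33)*16 = (33/2)*16 = 264)
((698206 - 1*(-1604500)) + a)*(3275674 - 1297946) = ((698206 - 1*(-1604500)) + 264)*(3275674 - 1297946) = ((698206 + 1604500) + 264)*1977728 = (2302706 + 264)*1977728 = 2302970*1977728 = 4554648252160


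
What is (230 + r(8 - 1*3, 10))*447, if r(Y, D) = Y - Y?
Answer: 102810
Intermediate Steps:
r(Y, D) = 0
(230 + r(8 - 1*3, 10))*447 = (230 + 0)*447 = 230*447 = 102810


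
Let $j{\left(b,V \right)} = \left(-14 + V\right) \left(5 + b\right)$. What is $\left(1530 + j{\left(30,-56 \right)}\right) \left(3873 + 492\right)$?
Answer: $-4015800$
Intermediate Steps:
$\left(1530 + j{\left(30,-56 \right)}\right) \left(3873 + 492\right) = \left(1530 - 2450\right) \left(3873 + 492\right) = \left(1530 - 2450\right) 4365 = \left(-920\right) 4365 = -4015800$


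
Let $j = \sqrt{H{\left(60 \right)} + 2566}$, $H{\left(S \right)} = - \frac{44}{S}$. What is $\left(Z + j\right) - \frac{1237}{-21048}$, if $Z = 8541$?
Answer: $\frac{179772205}{21048} + \frac{\sqrt{577185}}{15} \approx 8591.7$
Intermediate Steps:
$j = \frac{\sqrt{577185}}{15}$ ($j = \sqrt{- \frac{44}{60} + 2566} = \sqrt{\left(-44\right) \frac{1}{60} + 2566} = \sqrt{- \frac{11}{15} + 2566} = \sqrt{\frac{38479}{15}} = \frac{\sqrt{577185}}{15} \approx 50.648$)
$\left(Z + j\right) - \frac{1237}{-21048} = \left(8541 + \frac{\sqrt{577185}}{15}\right) - \frac{1237}{-21048} = \left(8541 + \frac{\sqrt{577185}}{15}\right) - - \frac{1237}{21048} = \left(8541 + \frac{\sqrt{577185}}{15}\right) + \frac{1237}{21048} = \frac{179772205}{21048} + \frac{\sqrt{577185}}{15}$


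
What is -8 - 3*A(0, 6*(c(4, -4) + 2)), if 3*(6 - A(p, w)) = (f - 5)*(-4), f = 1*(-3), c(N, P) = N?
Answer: 6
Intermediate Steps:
f = -3
A(p, w) = -14/3 (A(p, w) = 6 - (-3 - 5)*(-4)/3 = 6 - (-8)*(-4)/3 = 6 - 1/3*32 = 6 - 32/3 = -14/3)
-8 - 3*A(0, 6*(c(4, -4) + 2)) = -8 - 3*(-14/3) = -8 + 14 = 6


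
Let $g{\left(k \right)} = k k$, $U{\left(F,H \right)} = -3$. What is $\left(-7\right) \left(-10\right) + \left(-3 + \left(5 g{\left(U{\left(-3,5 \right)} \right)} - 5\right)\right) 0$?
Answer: $70$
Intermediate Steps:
$g{\left(k \right)} = k^{2}$
$\left(-7\right) \left(-10\right) + \left(-3 + \left(5 g{\left(U{\left(-3,5 \right)} \right)} - 5\right)\right) 0 = \left(-7\right) \left(-10\right) + \left(-3 - \left(5 - 5 \left(-3\right)^{2}\right)\right) 0 = 70 + \left(-3 + \left(5 \cdot 9 - 5\right)\right) 0 = 70 + \left(-3 + \left(45 - 5\right)\right) 0 = 70 + \left(-3 + 40\right) 0 = 70 + 37 \cdot 0 = 70 + 0 = 70$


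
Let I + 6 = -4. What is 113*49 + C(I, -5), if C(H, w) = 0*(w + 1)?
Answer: 5537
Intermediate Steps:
I = -10 (I = -6 - 4 = -10)
C(H, w) = 0 (C(H, w) = 0*(1 + w) = 0)
113*49 + C(I, -5) = 113*49 + 0 = 5537 + 0 = 5537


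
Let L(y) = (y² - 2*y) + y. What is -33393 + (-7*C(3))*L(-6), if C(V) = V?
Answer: -34275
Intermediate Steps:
L(y) = y² - y
-33393 + (-7*C(3))*L(-6) = -33393 + (-7*3)*(-6*(-1 - 6)) = -33393 - (-126)*(-7) = -33393 - 21*42 = -33393 - 882 = -34275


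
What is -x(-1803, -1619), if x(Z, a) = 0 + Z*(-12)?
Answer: -21636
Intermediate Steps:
x(Z, a) = -12*Z (x(Z, a) = 0 - 12*Z = -12*Z)
-x(-1803, -1619) = -(-12)*(-1803) = -1*21636 = -21636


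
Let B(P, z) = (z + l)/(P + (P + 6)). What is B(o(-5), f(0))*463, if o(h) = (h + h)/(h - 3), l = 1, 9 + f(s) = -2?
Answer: -9260/17 ≈ -544.71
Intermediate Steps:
f(s) = -11 (f(s) = -9 - 2 = -11)
o(h) = 2*h/(-3 + h) (o(h) = (2*h)/(-3 + h) = 2*h/(-3 + h))
B(P, z) = (1 + z)/(6 + 2*P) (B(P, z) = (z + 1)/(P + (P + 6)) = (1 + z)/(P + (6 + P)) = (1 + z)/(6 + 2*P))
B(o(-5), f(0))*463 = ((1 - 11)/(2*(3 + 2*(-5)/(-3 - 5))))*463 = ((½)*(-10)/(3 + 2*(-5)/(-8)))*463 = ((½)*(-10)/(3 + 2*(-5)*(-⅛)))*463 = ((½)*(-10)/(3 + 5/4))*463 = ((½)*(-10)/(17/4))*463 = ((½)*(4/17)*(-10))*463 = -20/17*463 = -9260/17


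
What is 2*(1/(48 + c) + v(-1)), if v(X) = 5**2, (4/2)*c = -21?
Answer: 3754/75 ≈ 50.053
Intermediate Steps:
c = -21/2 (c = (1/2)*(-21) = -21/2 ≈ -10.500)
v(X) = 25
2*(1/(48 + c) + v(-1)) = 2*(1/(48 - 21/2) + 25) = 2*(1/(75/2) + 25) = 2*(2/75 + 25) = 2*(1877/75) = 3754/75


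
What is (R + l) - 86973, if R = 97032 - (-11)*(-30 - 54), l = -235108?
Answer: -225973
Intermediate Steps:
R = 96108 (R = 97032 - (-11)*(-84) = 97032 - 1*924 = 97032 - 924 = 96108)
(R + l) - 86973 = (96108 - 235108) - 86973 = -139000 - 86973 = -225973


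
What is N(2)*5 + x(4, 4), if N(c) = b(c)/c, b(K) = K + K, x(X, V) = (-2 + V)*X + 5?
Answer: 23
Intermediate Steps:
x(X, V) = 5 + X*(-2 + V) (x(X, V) = X*(-2 + V) + 5 = 5 + X*(-2 + V))
b(K) = 2*K
N(c) = 2 (N(c) = (2*c)/c = 2)
N(2)*5 + x(4, 4) = 2*5 + (5 - 2*4 + 4*4) = 10 + (5 - 8 + 16) = 10 + 13 = 23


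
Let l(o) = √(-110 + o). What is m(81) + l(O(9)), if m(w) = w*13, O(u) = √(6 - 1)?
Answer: 1053 + √(-110 + √5) ≈ 1053.0 + 10.381*I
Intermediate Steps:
O(u) = √5
m(w) = 13*w
m(81) + l(O(9)) = 13*81 + √(-110 + √5) = 1053 + √(-110 + √5)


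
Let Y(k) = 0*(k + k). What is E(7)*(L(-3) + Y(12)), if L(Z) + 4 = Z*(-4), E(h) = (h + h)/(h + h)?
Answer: 8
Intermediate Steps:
E(h) = 1 (E(h) = (2*h)/((2*h)) = (2*h)*(1/(2*h)) = 1)
L(Z) = -4 - 4*Z (L(Z) = -4 + Z*(-4) = -4 - 4*Z)
Y(k) = 0 (Y(k) = 0*(2*k) = 0)
E(7)*(L(-3) + Y(12)) = 1*((-4 - 4*(-3)) + 0) = 1*((-4 + 12) + 0) = 1*(8 + 0) = 1*8 = 8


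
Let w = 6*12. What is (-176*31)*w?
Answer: -392832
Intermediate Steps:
w = 72
(-176*31)*w = -176*31*72 = -5456*72 = -392832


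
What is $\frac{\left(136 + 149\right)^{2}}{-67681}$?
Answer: $- \frac{81225}{67681} \approx -1.2001$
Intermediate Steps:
$\frac{\left(136 + 149\right)^{2}}{-67681} = 285^{2} \left(- \frac{1}{67681}\right) = 81225 \left(- \frac{1}{67681}\right) = - \frac{81225}{67681}$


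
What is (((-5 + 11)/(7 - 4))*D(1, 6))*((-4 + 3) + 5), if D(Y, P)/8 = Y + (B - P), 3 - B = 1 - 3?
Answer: 0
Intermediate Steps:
B = 5 (B = 3 - (1 - 3) = 3 - 1*(-2) = 3 + 2 = 5)
D(Y, P) = 40 - 8*P + 8*Y (D(Y, P) = 8*(Y + (5 - P)) = 8*(5 + Y - P) = 40 - 8*P + 8*Y)
(((-5 + 11)/(7 - 4))*D(1, 6))*((-4 + 3) + 5) = (((-5 + 11)/(7 - 4))*(40 - 8*6 + 8*1))*((-4 + 3) + 5) = ((6/3)*(40 - 48 + 8))*(-1 + 5) = ((6*(1/3))*0)*4 = (2*0)*4 = 0*4 = 0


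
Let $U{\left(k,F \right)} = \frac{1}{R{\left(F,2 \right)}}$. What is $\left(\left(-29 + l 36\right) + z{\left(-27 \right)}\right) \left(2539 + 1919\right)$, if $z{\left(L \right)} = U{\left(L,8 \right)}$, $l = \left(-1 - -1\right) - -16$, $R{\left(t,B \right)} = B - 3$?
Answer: $2434068$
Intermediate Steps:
$R{\left(t,B \right)} = -3 + B$
$U{\left(k,F \right)} = -1$ ($U{\left(k,F \right)} = \frac{1}{-3 + 2} = \frac{1}{-1} = -1$)
$l = 16$ ($l = \left(-1 + 1\right) + 16 = 0 + 16 = 16$)
$z{\left(L \right)} = -1$
$\left(\left(-29 + l 36\right) + z{\left(-27 \right)}\right) \left(2539 + 1919\right) = \left(\left(-29 + 16 \cdot 36\right) - 1\right) \left(2539 + 1919\right) = \left(\left(-29 + 576\right) - 1\right) 4458 = \left(547 - 1\right) 4458 = 546 \cdot 4458 = 2434068$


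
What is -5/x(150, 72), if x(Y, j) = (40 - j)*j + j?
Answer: 5/2232 ≈ 0.0022401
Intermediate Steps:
x(Y, j) = j + j*(40 - j) (x(Y, j) = j*(40 - j) + j = j + j*(40 - j))
-5/x(150, 72) = -5*1/(72*(41 - 1*72)) = -5*1/(72*(41 - 72)) = -5/(72*(-31)) = -5/(-2232) = -5*(-1/2232) = 5/2232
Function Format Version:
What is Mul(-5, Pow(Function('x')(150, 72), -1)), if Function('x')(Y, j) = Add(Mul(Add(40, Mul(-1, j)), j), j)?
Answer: Rational(5, 2232) ≈ 0.0022401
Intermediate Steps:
Function('x')(Y, j) = Add(j, Mul(j, Add(40, Mul(-1, j)))) (Function('x')(Y, j) = Add(Mul(j, Add(40, Mul(-1, j))), j) = Add(j, Mul(j, Add(40, Mul(-1, j)))))
Mul(-5, Pow(Function('x')(150, 72), -1)) = Mul(-5, Pow(Mul(72, Add(41, Mul(-1, 72))), -1)) = Mul(-5, Pow(Mul(72, Add(41, -72)), -1)) = Mul(-5, Pow(Mul(72, -31), -1)) = Mul(-5, Pow(-2232, -1)) = Mul(-5, Rational(-1, 2232)) = Rational(5, 2232)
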